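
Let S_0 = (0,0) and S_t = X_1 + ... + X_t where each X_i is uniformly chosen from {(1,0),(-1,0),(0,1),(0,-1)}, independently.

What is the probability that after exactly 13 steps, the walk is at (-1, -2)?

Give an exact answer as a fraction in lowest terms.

Answer: 552123/16777216

Derivation:
Let h be the number of horizontal steps (so 13-h are vertical). To end at (-1,-2) need (h-1)/2 right-steps and ((13-h)-2)/2 up-steps.
Sum over h with 1 ≤ h ≤ 11, h ≡ 1 (mod 2), 13-h ≡ 0 (mod 2):
h=1: C(13,1)·C(1,0)·C(12,5) = 13·1·792 = 10296
h=3: C(13,3)·C(3,1)·C(10,4) = 286·3·210 = 180180
h=5: C(13,5)·C(5,2)·C(8,3) = 1287·10·56 = 720720
h=7: C(13,7)·C(7,3)·C(6,2) = 1716·35·15 = 900900
h=9: C(13,9)·C(9,4)·C(4,1) = 715·126·4 = 360360
h=11: C(13,11)·C(11,5)·C(2,0) = 78·462·1 = 36036
Total favorable: 2208492
Total paths: 4^13 = 67108864
P = 2208492/67108864 = 552123/16777216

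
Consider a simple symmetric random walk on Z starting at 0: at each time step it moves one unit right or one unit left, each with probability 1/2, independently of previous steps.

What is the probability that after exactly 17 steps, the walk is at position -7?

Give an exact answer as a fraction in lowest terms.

To reach position -7 after 17 steps: need 5 steps of +1 and 12 of -1.
Favorable paths: C(17,5) = 6188
Total paths: 2^17 = 131072
P = 6188/131072 = 1547/32768

Answer: 1547/32768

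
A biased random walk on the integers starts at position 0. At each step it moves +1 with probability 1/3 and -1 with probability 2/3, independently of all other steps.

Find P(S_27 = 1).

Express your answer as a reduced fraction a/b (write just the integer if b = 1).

To reach position 1 after 27 steps: need 14 steps of +1 and 13 steps of -1.
Number of such sequences: C(27,14) = 20058300
Each has probability (1/3)^14 · (2/3)^13 = 8192/7625597484987
P = 20058300 · 8192/7625597484987 = 6085836800/282429536481

Answer: 6085836800/282429536481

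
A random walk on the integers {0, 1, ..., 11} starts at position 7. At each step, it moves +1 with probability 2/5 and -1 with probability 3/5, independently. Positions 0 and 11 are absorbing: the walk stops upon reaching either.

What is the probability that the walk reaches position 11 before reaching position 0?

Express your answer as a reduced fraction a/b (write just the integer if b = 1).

Biased walk: p = 2/5, q = 3/5, r = q/p = 3/2
Gambler's ruin: P(hit 11 before 0 | start at 7) = (1 - r^a)/(1 - r^N)
r^7 = 2187/128; r^11 = 177147/2048
P = (1 - 2187/128) / (1 - 177147/2048) = -2059/128 / -175099/2048 = 32944/175099

Answer: 32944/175099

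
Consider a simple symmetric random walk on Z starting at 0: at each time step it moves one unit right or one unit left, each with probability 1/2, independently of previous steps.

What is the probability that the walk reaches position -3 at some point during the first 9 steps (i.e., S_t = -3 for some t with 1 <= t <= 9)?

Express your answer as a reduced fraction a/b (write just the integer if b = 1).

Count via complement. Let g(t,s) = #length-t paths at position s with S_1..S_t all ≠ -3.
g(t,s) = g(t-1,s-1) + g(t-1,s+1) for s ≠ -3; g(t,-3) = 0.
t=0: g(0,0)=1
t=1: g(1,-1)=1 g(1,1)=1
t=2: g(2,-2)=1 g(2,0)=2 g(2,2)=1
t=3: g(3,-1)=3 g(3,1)=3 g(3,3)=1
t=4: g(4,-2)=3 g(4,0)=6 g(4,2)=4 g(4,4)=1
t=5: g(5,-1)=9 g(5,1)=10 g(5,3)=5 g(5,5)=1
t=6: g(6,-2)=9 g(6,0)=19 g(6,2)=15 g(6,4)=6 g(6,6)=1
t=7: g(7,-1)=28 g(7,1)=34 g(7,3)=21 g(7,5)=7 g(7,7)=1
t=8: g(8,-2)=28 g(8,0)=62 g(8,2)=55 g(8,4)=28 g(8,6)=8 g(8,8)=1
t=9: g(9,-1)=90 g(9,1)=117 g(9,3)=83 g(9,5)=36 g(9,7)=9 g(9,9)=1
Paths never hitting -3: Σ_s g(9,s) = 336
Paths hitting -3: 2^9 - 336 = 176
P = 176/512 = 11/32

Answer: 11/32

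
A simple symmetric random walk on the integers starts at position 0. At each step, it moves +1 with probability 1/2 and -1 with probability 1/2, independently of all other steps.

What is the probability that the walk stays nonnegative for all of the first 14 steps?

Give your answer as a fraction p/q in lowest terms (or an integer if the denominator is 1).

Answer: 429/2048

Derivation:
Let f(t,s) = #length-t paths at position s with S_1..S_t all ≥ 0.
f(t,s) = f(t-1,s-1) + f(t-1,s+1) for s ≥ 0; f(t,s) = 0 for s < 0.
t=0: f(0,0)=1
t=1: f(1,1)=1
t=2: f(2,0)=1 f(2,2)=1
t=3: f(3,1)=2 f(3,3)=1
t=4: f(4,0)=2 f(4,2)=3 f(4,4)=1
t=5: f(5,1)=5 f(5,3)=4 f(5,5)=1
t=6: f(6,0)=5 f(6,2)=9 f(6,4)=5 f(6,6)=1
t=7: f(7,1)=14 f(7,3)=14 f(7,5)=6 f(7,7)=1
t=8: f(8,0)=14 f(8,2)=28 f(8,4)=20 f(8,6)=7 f(8,8)=1
t=9: f(9,1)=42 f(9,3)=48 f(9,5)=27 f(9,7)=8 f(9,9)=1
t=10: f(10,0)=42 f(10,2)=90 f(10,4)=75 f(10,6)=35 f(10,8)=9 f(10,10)=1
t=11: f(11,1)=132 f(11,3)=165 f(11,5)=110 f(11,7)=44 f(11,9)=10 f(11,11)=1
t=12: f(12,0)=132 f(12,2)=297 f(12,4)=275 f(12,6)=154 f(12,8)=54 f(12,10)=11 f(12,12)=1
t=13: f(13,1)=429 f(13,3)=572 f(13,5)=429 f(13,7)=208 f(13,9)=65 f(13,11)=12 f(13,13)=1
t=14: f(14,0)=429 f(14,2)=1001 f(14,4)=1001 f(14,6)=637 f(14,8)=273 f(14,10)=77 f(14,12)=13 f(14,14)=1
Σ_s f(14,s) = 3432
P = 3432/16384 = 429/2048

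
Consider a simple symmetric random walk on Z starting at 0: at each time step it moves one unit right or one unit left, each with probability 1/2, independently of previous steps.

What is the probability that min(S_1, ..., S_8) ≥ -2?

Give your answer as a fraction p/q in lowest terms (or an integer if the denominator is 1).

Answer: 91/128

Derivation:
Let f(t,s) = #length-t paths at position s with S_1..S_t all ≥ -2.
f(t,s) = f(t-1,s-1) + f(t-1,s+1) for s ≥ -2; f(t,s) = 0 for s < -2.
t=0: f(0,0)=1
t=1: f(1,-1)=1 f(1,1)=1
t=2: f(2,-2)=1 f(2,0)=2 f(2,2)=1
t=3: f(3,-1)=3 f(3,1)=3 f(3,3)=1
t=4: f(4,-2)=3 f(4,0)=6 f(4,2)=4 f(4,4)=1
t=5: f(5,-1)=9 f(5,1)=10 f(5,3)=5 f(5,5)=1
t=6: f(6,-2)=9 f(6,0)=19 f(6,2)=15 f(6,4)=6 f(6,6)=1
t=7: f(7,-1)=28 f(7,1)=34 f(7,3)=21 f(7,5)=7 f(7,7)=1
t=8: f(8,-2)=28 f(8,0)=62 f(8,2)=55 f(8,4)=28 f(8,6)=8 f(8,8)=1
Σ_s f(8,s) = 182
P = 182/256 = 91/128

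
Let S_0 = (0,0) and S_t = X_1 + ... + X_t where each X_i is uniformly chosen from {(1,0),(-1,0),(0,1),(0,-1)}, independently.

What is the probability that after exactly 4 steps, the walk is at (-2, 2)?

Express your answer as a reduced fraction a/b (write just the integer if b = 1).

Let h be the number of horizontal steps (so 4-h are vertical). To end at (-2,2) need (h-2)/2 right-steps and ((4-h)+2)/2 up-steps.
Sum over h with 2 ≤ h ≤ 2, h ≡ 0 (mod 2), 4-h ≡ 0 (mod 2):
h=2: C(4,2)·C(2,0)·C(2,2) = 6·1·1 = 6
Total favorable: 6
Total paths: 4^4 = 256
P = 6/256 = 3/128

Answer: 3/128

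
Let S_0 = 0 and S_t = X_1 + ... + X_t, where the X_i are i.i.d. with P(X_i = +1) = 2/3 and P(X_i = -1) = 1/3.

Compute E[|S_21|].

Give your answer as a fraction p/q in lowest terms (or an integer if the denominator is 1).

S_21 takes values m ≡ 1 (mod 2) with |m| ≤ 21; P(S_21=m) = C(21,(21+m)/2) · (2/3)^((21+m)/2) · (1/3)^((21-m)/2).
Distribution: P(S=-21)=1/10460353203, P(S=-19)=14/3486784401, P(S=-17)=280/3486784401, P(S=-15)=10640/10460353203, P(S=-13)=10640/1162261467, P(S=-11)=72352/1162261467, P(S=-9)=1157632/3486784401, P(S=-7)=1653760/1162261467, P(S=-5)=5788160/1162261467, P(S=-3)=150492160/10460353203, P(S=-1)=120393728/3486784401, P(S=1)=240787456/3486784401, P(S=3)=1203937280/10460353203, P(S=5)=185221120/1162261467, P(S=7)=211681280/1162261467, P(S=9)=592707584/3486784401, P(S=11)=148176896/1162261467, P(S=13)=87162880/1162261467, P(S=15)=348651520/10460353203, P(S=17)=36700160/3486784401, P(S=19)=7340032/3486784401, P(S=21)=2097152/10460353203
E[|S_21|] = Σ_m |m|·P(S_21=m) = 8406308099/1162261467

Answer: 8406308099/1162261467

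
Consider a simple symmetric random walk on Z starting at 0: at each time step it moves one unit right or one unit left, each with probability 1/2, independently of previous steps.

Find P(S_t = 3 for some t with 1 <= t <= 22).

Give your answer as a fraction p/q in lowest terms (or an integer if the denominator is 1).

Count via complement. Let g(t,s) = #length-t paths at position s with S_1..S_t all ≠ 3.
g(t,s) = g(t-1,s-1) + g(t-1,s+1) for s ≠ 3; g(t,3) = 0.
t=0: g(0,0)=1
t=1: g(1,-1)=1 g(1,1)=1
t=2: g(2,-2)=1 g(2,0)=2 g(2,2)=1
t=3: g(3,-3)=1 g(3,-1)=3 g(3,1)=3
t=4: g(4,-4)=1 g(4,-2)=4 g(4,0)=6 g(4,2)=3
t=5: g(5,-5)=1 g(5,-3)=5 g(5,-1)=10 g(5,1)=9
t=6: g(6,-6)=1 g(6,-4)=6 g(6,-2)=15 g(6,0)=19 g(6,2)=9
t=7: g(7,-7)=1 g(7,-5)=7 g(7,-3)=21 g(7,-1)=34 g(7,1)=28
t=8: g(8,-8)=1 g(8,-6)=8 g(8,-4)=28 g(8,-2)=55 g(8,0)=62 g(8,2)=28
t=9: g(9,-9)=1 g(9,-7)=9 g(9,-5)=36 g(9,-3)=83 g(9,-1)=117 g(9,1)=90
t=10: g(10,-10)=1 g(10,-8)=10 g(10,-6)=45 g(10,-4)=119 g(10,-2)=200 g(10,0)=207 g(10,2)=90
t=11: g(11,-11)=1 g(11,-9)=11 g(11,-7)=55 g(11,-5)=164 g(11,-3)=319 g(11,-1)=407 g(11,1)=297
t=12: g(12,-12)=1 g(12,-10)=12 g(12,-8)=66 g(12,-6)=219 g(12,-4)=483 g(12,-2)=726 g(12,0)=704 g(12,2)=297
t=13: g(13,-13)=1 g(13,-11)=13 g(13,-9)=78 g(13,-7)=285 g(13,-5)=702 g(13,-3)=1209 g(13,-1)=1430 g(13,1)=1001
t=14: g(14,-14)=1 g(14,-12)=14 g(14,-10)=91 g(14,-8)=363 g(14,-6)=987 g(14,-4)=1911 g(14,-2)=2639 g(14,0)=2431 g(14,2)=1001
t=15: g(15,-15)=1 g(15,-13)=15 g(15,-11)=105 g(15,-9)=454 g(15,-7)=1350 g(15,-5)=2898 g(15,-3)=4550 g(15,-1)=5070 g(15,1)=3432
t=16: g(16,-16)=1 g(16,-14)=16 g(16,-12)=120 g(16,-10)=559 g(16,-8)=1804 g(16,-6)=4248 g(16,-4)=7448 g(16,-2)=9620 g(16,0)=8502 g(16,2)=3432
t=17: g(17,-17)=1 g(17,-15)=17 g(17,-13)=136 g(17,-11)=679 g(17,-9)=2363 g(17,-7)=6052 g(17,-5)=11696 g(17,-3)=17068 g(17,-1)=18122 g(17,1)=11934
t=18: g(18,-18)=1 g(18,-16)=18 g(18,-14)=153 g(18,-12)=815 g(18,-10)=3042 g(18,-8)=8415 g(18,-6)=17748 g(18,-4)=28764 g(18,-2)=35190 g(18,0)=30056 g(18,2)=11934
t=19: g(19,-19)=1 g(19,-17)=19 g(19,-15)=171 g(19,-13)=968 g(19,-11)=3857 g(19,-9)=11457 g(19,-7)=26163 g(19,-5)=46512 g(19,-3)=63954 g(19,-1)=65246 g(19,1)=41990
t=20: g(20,-20)=1 g(20,-18)=20 g(20,-16)=190 g(20,-14)=1139 g(20,-12)=4825 g(20,-10)=15314 g(20,-8)=37620 g(20,-6)=72675 g(20,-4)=110466 g(20,-2)=129200 g(20,0)=107236 g(20,2)=41990
t=21: g(21,-21)=1 g(21,-19)=21 g(21,-17)=210 g(21,-15)=1329 g(21,-13)=5964 g(21,-11)=20139 g(21,-9)=52934 g(21,-7)=110295 g(21,-5)=183141 g(21,-3)=239666 g(21,-1)=236436 g(21,1)=149226
t=22: g(22,-22)=1 g(22,-20)=22 g(22,-18)=231 g(22,-16)=1539 g(22,-14)=7293 g(22,-12)=26103 g(22,-10)=73073 g(22,-8)=163229 g(22,-6)=293436 g(22,-4)=422807 g(22,-2)=476102 g(22,0)=385662 g(22,2)=149226
Paths never hitting 3: Σ_s g(22,s) = 1998724
Paths hitting 3: 2^22 - 1998724 = 2195580
P = 2195580/4194304 = 548895/1048576

Answer: 548895/1048576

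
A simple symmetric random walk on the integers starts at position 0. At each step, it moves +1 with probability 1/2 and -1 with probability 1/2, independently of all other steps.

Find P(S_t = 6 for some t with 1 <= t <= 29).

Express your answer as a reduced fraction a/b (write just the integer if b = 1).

Answer: 35558423/134217728

Derivation:
Count via complement. Let g(t,s) = #length-t paths at position s with S_1..S_t all ≠ 6.
g(t,s) = g(t-1,s-1) + g(t-1,s+1) for s ≠ 6; g(t,6) = 0.
t=0: g(0,0)=1
t=1: g(1,-1)=1 g(1,1)=1
t=2: g(2,-2)=1 g(2,0)=2 g(2,2)=1
t=3: g(3,-3)=1 g(3,-1)=3 g(3,1)=3 g(3,3)=1
t=4: g(4,-4)=1 g(4,-2)=4 g(4,0)=6 g(4,2)=4 g(4,4)=1
t=5: g(5,-5)=1 g(5,-3)=5 g(5,-1)=10 g(5,1)=10 g(5,3)=5 g(5,5)=1
t=6: g(6,-6)=1 g(6,-4)=6 g(6,-2)=15 g(6,0)=20 g(6,2)=15 g(6,4)=6
t=7: g(7,-7)=1 g(7,-5)=7 g(7,-3)=21 g(7,-1)=35 g(7,1)=35 g(7,3)=21 g(7,5)=6
t=8: g(8,-8)=1 g(8,-6)=8 g(8,-4)=28 g(8,-2)=56 g(8,0)=70 g(8,2)=56 g(8,4)=27
t=9: g(9,-9)=1 g(9,-7)=9 g(9,-5)=36 g(9,-3)=84 g(9,-1)=126 g(9,1)=126 g(9,3)=83 g(9,5)=27
t=10: g(10,-10)=1 g(10,-8)=10 g(10,-6)=45 g(10,-4)=120 g(10,-2)=210 g(10,0)=252 g(10,2)=209 g(10,4)=110
t=11: g(11,-11)=1 g(11,-9)=11 g(11,-7)=55 g(11,-5)=165 g(11,-3)=330 g(11,-1)=462 g(11,1)=461 g(11,3)=319 g(11,5)=110
t=12: g(12,-12)=1 g(12,-10)=12 g(12,-8)=66 g(12,-6)=220 g(12,-4)=495 g(12,-2)=792 g(12,0)=923 g(12,2)=780 g(12,4)=429
t=13: g(13,-13)=1 g(13,-11)=13 g(13,-9)=78 g(13,-7)=286 g(13,-5)=715 g(13,-3)=1287 g(13,-1)=1715 g(13,1)=1703 g(13,3)=1209 g(13,5)=429
t=14: g(14,-14)=1 g(14,-12)=14 g(14,-10)=91 g(14,-8)=364 g(14,-6)=1001 g(14,-4)=2002 g(14,-2)=3002 g(14,0)=3418 g(14,2)=2912 g(14,4)=1638
t=15: g(15,-15)=1 g(15,-13)=15 g(15,-11)=105 g(15,-9)=455 g(15,-7)=1365 g(15,-5)=3003 g(15,-3)=5004 g(15,-1)=6420 g(15,1)=6330 g(15,3)=4550 g(15,5)=1638
t=16: g(16,-16)=1 g(16,-14)=16 g(16,-12)=120 g(16,-10)=560 g(16,-8)=1820 g(16,-6)=4368 g(16,-4)=8007 g(16,-2)=11424 g(16,0)=12750 g(16,2)=10880 g(16,4)=6188
t=17: g(17,-17)=1 g(17,-15)=17 g(17,-13)=136 g(17,-11)=680 g(17,-9)=2380 g(17,-7)=6188 g(17,-5)=12375 g(17,-3)=19431 g(17,-1)=24174 g(17,1)=23630 g(17,3)=17068 g(17,5)=6188
t=18: g(18,-18)=1 g(18,-16)=18 g(18,-14)=153 g(18,-12)=816 g(18,-10)=3060 g(18,-8)=8568 g(18,-6)=18563 g(18,-4)=31806 g(18,-2)=43605 g(18,0)=47804 g(18,2)=40698 g(18,4)=23256
t=19: g(19,-19)=1 g(19,-17)=19 g(19,-15)=171 g(19,-13)=969 g(19,-11)=3876 g(19,-9)=11628 g(19,-7)=27131 g(19,-5)=50369 g(19,-3)=75411 g(19,-1)=91409 g(19,1)=88502 g(19,3)=63954 g(19,5)=23256
t=20: g(20,-20)=1 g(20,-18)=20 g(20,-16)=190 g(20,-14)=1140 g(20,-12)=4845 g(20,-10)=15504 g(20,-8)=38759 g(20,-6)=77500 g(20,-4)=125780 g(20,-2)=166820 g(20,0)=179911 g(20,2)=152456 g(20,4)=87210
t=21: g(21,-21)=1 g(21,-19)=21 g(21,-17)=210 g(21,-15)=1330 g(21,-13)=5985 g(21,-11)=20349 g(21,-9)=54263 g(21,-7)=116259 g(21,-5)=203280 g(21,-3)=292600 g(21,-1)=346731 g(21,1)=332367 g(21,3)=239666 g(21,5)=87210
t=22: g(22,-22)=1 g(22,-20)=22 g(22,-18)=231 g(22,-16)=1540 g(22,-14)=7315 g(22,-12)=26334 g(22,-10)=74612 g(22,-8)=170522 g(22,-6)=319539 g(22,-4)=495880 g(22,-2)=639331 g(22,0)=679098 g(22,2)=572033 g(22,4)=326876
t=23: g(23,-23)=1 g(23,-21)=23 g(23,-19)=253 g(23,-17)=1771 g(23,-15)=8855 g(23,-13)=33649 g(23,-11)=100946 g(23,-9)=245134 g(23,-7)=490061 g(23,-5)=815419 g(23,-3)=1135211 g(23,-1)=1318429 g(23,1)=1251131 g(23,3)=898909 g(23,5)=326876
t=24: g(24,-24)=1 g(24,-22)=24 g(24,-20)=276 g(24,-18)=2024 g(24,-16)=10626 g(24,-14)=42504 g(24,-12)=134595 g(24,-10)=346080 g(24,-8)=735195 g(24,-6)=1305480 g(24,-4)=1950630 g(24,-2)=2453640 g(24,0)=2569560 g(24,2)=2150040 g(24,4)=1225785
t=25: g(25,-25)=1 g(25,-23)=25 g(25,-21)=300 g(25,-19)=2300 g(25,-17)=12650 g(25,-15)=53130 g(25,-13)=177099 g(25,-11)=480675 g(25,-9)=1081275 g(25,-7)=2040675 g(25,-5)=3256110 g(25,-3)=4404270 g(25,-1)=5023200 g(25,1)=4719600 g(25,3)=3375825 g(25,5)=1225785
t=26: g(26,-26)=1 g(26,-24)=26 g(26,-22)=325 g(26,-20)=2600 g(26,-18)=14950 g(26,-16)=65780 g(26,-14)=230229 g(26,-12)=657774 g(26,-10)=1561950 g(26,-8)=3121950 g(26,-6)=5296785 g(26,-4)=7660380 g(26,-2)=9427470 g(26,0)=9742800 g(26,2)=8095425 g(26,4)=4601610
t=27: g(27,-27)=1 g(27,-25)=27 g(27,-23)=351 g(27,-21)=2925 g(27,-19)=17550 g(27,-17)=80730 g(27,-15)=296009 g(27,-13)=888003 g(27,-11)=2219724 g(27,-9)=4683900 g(27,-7)=8418735 g(27,-5)=12957165 g(27,-3)=17087850 g(27,-1)=19170270 g(27,1)=17838225 g(27,3)=12697035 g(27,5)=4601610
t=28: g(28,-28)=1 g(28,-26)=28 g(28,-24)=378 g(28,-22)=3276 g(28,-20)=20475 g(28,-18)=98280 g(28,-16)=376739 g(28,-14)=1184012 g(28,-12)=3107727 g(28,-10)=6903624 g(28,-8)=13102635 g(28,-6)=21375900 g(28,-4)=30045015 g(28,-2)=36258120 g(28,0)=37008495 g(28,2)=30535260 g(28,4)=17298645
t=29: g(29,-29)=1 g(29,-27)=29 g(29,-25)=406 g(29,-23)=3654 g(29,-21)=23751 g(29,-19)=118755 g(29,-17)=475019 g(29,-15)=1560751 g(29,-13)=4291739 g(29,-11)=10011351 g(29,-9)=20006259 g(29,-7)=34478535 g(29,-5)=51420915 g(29,-3)=66303135 g(29,-1)=73266615 g(29,1)=67543755 g(29,3)=47833905 g(29,5)=17298645
Paths never hitting 6: Σ_s g(29,s) = 394637220
Paths hitting 6: 2^29 - 394637220 = 142233692
P = 142233692/536870912 = 35558423/134217728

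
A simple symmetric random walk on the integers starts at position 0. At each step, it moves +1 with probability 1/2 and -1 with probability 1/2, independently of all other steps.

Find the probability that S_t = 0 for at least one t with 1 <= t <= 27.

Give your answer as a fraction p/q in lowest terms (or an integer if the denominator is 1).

Count via complement. Let g(t,s) = #length-t paths at position s with S_1..S_t all ≠ 0.
g(t,s) = g(t-1,s-1) + g(t-1,s+1) for s ≠ 0; g(t,0) = 0.
t=0: g(0,0)=1
t=1: g(1,-1)=1 g(1,1)=1
t=2: g(2,-2)=1 g(2,2)=1
t=3: g(3,-3)=1 g(3,-1)=1 g(3,1)=1 g(3,3)=1
t=4: g(4,-4)=1 g(4,-2)=2 g(4,2)=2 g(4,4)=1
t=5: g(5,-5)=1 g(5,-3)=3 g(5,-1)=2 g(5,1)=2 g(5,3)=3 g(5,5)=1
t=6: g(6,-6)=1 g(6,-4)=4 g(6,-2)=5 g(6,2)=5 g(6,4)=4 g(6,6)=1
t=7: g(7,-7)=1 g(7,-5)=5 g(7,-3)=9 g(7,-1)=5 g(7,1)=5 g(7,3)=9 g(7,5)=5 g(7,7)=1
t=8: g(8,-8)=1 g(8,-6)=6 g(8,-4)=14 g(8,-2)=14 g(8,2)=14 g(8,4)=14 g(8,6)=6 g(8,8)=1
t=9: g(9,-9)=1 g(9,-7)=7 g(9,-5)=20 g(9,-3)=28 g(9,-1)=14 g(9,1)=14 g(9,3)=28 g(9,5)=20 g(9,7)=7 g(9,9)=1
t=10: g(10,-10)=1 g(10,-8)=8 g(10,-6)=27 g(10,-4)=48 g(10,-2)=42 g(10,2)=42 g(10,4)=48 g(10,6)=27 g(10,8)=8 g(10,10)=1
t=11: g(11,-11)=1 g(11,-9)=9 g(11,-7)=35 g(11,-5)=75 g(11,-3)=90 g(11,-1)=42 g(11,1)=42 g(11,3)=90 g(11,5)=75 g(11,7)=35 g(11,9)=9 g(11,11)=1
t=12: g(12,-12)=1 g(12,-10)=10 g(12,-8)=44 g(12,-6)=110 g(12,-4)=165 g(12,-2)=132 g(12,2)=132 g(12,4)=165 g(12,6)=110 g(12,8)=44 g(12,10)=10 g(12,12)=1
t=13: g(13,-13)=1 g(13,-11)=11 g(13,-9)=54 g(13,-7)=154 g(13,-5)=275 g(13,-3)=297 g(13,-1)=132 g(13,1)=132 g(13,3)=297 g(13,5)=275 g(13,7)=154 g(13,9)=54 g(13,11)=11 g(13,13)=1
t=14: g(14,-14)=1 g(14,-12)=12 g(14,-10)=65 g(14,-8)=208 g(14,-6)=429 g(14,-4)=572 g(14,-2)=429 g(14,2)=429 g(14,4)=572 g(14,6)=429 g(14,8)=208 g(14,10)=65 g(14,12)=12 g(14,14)=1
t=15: g(15,-15)=1 g(15,-13)=13 g(15,-11)=77 g(15,-9)=273 g(15,-7)=637 g(15,-5)=1001 g(15,-3)=1001 g(15,-1)=429 g(15,1)=429 g(15,3)=1001 g(15,5)=1001 g(15,7)=637 g(15,9)=273 g(15,11)=77 g(15,13)=13 g(15,15)=1
t=16: g(16,-16)=1 g(16,-14)=14 g(16,-12)=90 g(16,-10)=350 g(16,-8)=910 g(16,-6)=1638 g(16,-4)=2002 g(16,-2)=1430 g(16,2)=1430 g(16,4)=2002 g(16,6)=1638 g(16,8)=910 g(16,10)=350 g(16,12)=90 g(16,14)=14 g(16,16)=1
t=17: g(17,-17)=1 g(17,-15)=15 g(17,-13)=104 g(17,-11)=440 g(17,-9)=1260 g(17,-7)=2548 g(17,-5)=3640 g(17,-3)=3432 g(17,-1)=1430 g(17,1)=1430 g(17,3)=3432 g(17,5)=3640 g(17,7)=2548 g(17,9)=1260 g(17,11)=440 g(17,13)=104 g(17,15)=15 g(17,17)=1
t=18: g(18,-18)=1 g(18,-16)=16 g(18,-14)=119 g(18,-12)=544 g(18,-10)=1700 g(18,-8)=3808 g(18,-6)=6188 g(18,-4)=7072 g(18,-2)=4862 g(18,2)=4862 g(18,4)=7072 g(18,6)=6188 g(18,8)=3808 g(18,10)=1700 g(18,12)=544 g(18,14)=119 g(18,16)=16 g(18,18)=1
t=19: g(19,-19)=1 g(19,-17)=17 g(19,-15)=135 g(19,-13)=663 g(19,-11)=2244 g(19,-9)=5508 g(19,-7)=9996 g(19,-5)=13260 g(19,-3)=11934 g(19,-1)=4862 g(19,1)=4862 g(19,3)=11934 g(19,5)=13260 g(19,7)=9996 g(19,9)=5508 g(19,11)=2244 g(19,13)=663 g(19,15)=135 g(19,17)=17 g(19,19)=1
t=20: g(20,-20)=1 g(20,-18)=18 g(20,-16)=152 g(20,-14)=798 g(20,-12)=2907 g(20,-10)=7752 g(20,-8)=15504 g(20,-6)=23256 g(20,-4)=25194 g(20,-2)=16796 g(20,2)=16796 g(20,4)=25194 g(20,6)=23256 g(20,8)=15504 g(20,10)=7752 g(20,12)=2907 g(20,14)=798 g(20,16)=152 g(20,18)=18 g(20,20)=1
t=21: g(21,-21)=1 g(21,-19)=19 g(21,-17)=170 g(21,-15)=950 g(21,-13)=3705 g(21,-11)=10659 g(21,-9)=23256 g(21,-7)=38760 g(21,-5)=48450 g(21,-3)=41990 g(21,-1)=16796 g(21,1)=16796 g(21,3)=41990 g(21,5)=48450 g(21,7)=38760 g(21,9)=23256 g(21,11)=10659 g(21,13)=3705 g(21,15)=950 g(21,17)=170 g(21,19)=19 g(21,21)=1
t=22: g(22,-22)=1 g(22,-20)=20 g(22,-18)=189 g(22,-16)=1120 g(22,-14)=4655 g(22,-12)=14364 g(22,-10)=33915 g(22,-8)=62016 g(22,-6)=87210 g(22,-4)=90440 g(22,-2)=58786 g(22,2)=58786 g(22,4)=90440 g(22,6)=87210 g(22,8)=62016 g(22,10)=33915 g(22,12)=14364 g(22,14)=4655 g(22,16)=1120 g(22,18)=189 g(22,20)=20 g(22,22)=1
t=23: g(23,-23)=1 g(23,-21)=21 g(23,-19)=209 g(23,-17)=1309 g(23,-15)=5775 g(23,-13)=19019 g(23,-11)=48279 g(23,-9)=95931 g(23,-7)=149226 g(23,-5)=177650 g(23,-3)=149226 g(23,-1)=58786 g(23,1)=58786 g(23,3)=149226 g(23,5)=177650 g(23,7)=149226 g(23,9)=95931 g(23,11)=48279 g(23,13)=19019 g(23,15)=5775 g(23,17)=1309 g(23,19)=209 g(23,21)=21 g(23,23)=1
t=24: g(24,-24)=1 g(24,-22)=22 g(24,-20)=230 g(24,-18)=1518 g(24,-16)=7084 g(24,-14)=24794 g(24,-12)=67298 g(24,-10)=144210 g(24,-8)=245157 g(24,-6)=326876 g(24,-4)=326876 g(24,-2)=208012 g(24,2)=208012 g(24,4)=326876 g(24,6)=326876 g(24,8)=245157 g(24,10)=144210 g(24,12)=67298 g(24,14)=24794 g(24,16)=7084 g(24,18)=1518 g(24,20)=230 g(24,22)=22 g(24,24)=1
t=25: g(25,-25)=1 g(25,-23)=23 g(25,-21)=252 g(25,-19)=1748 g(25,-17)=8602 g(25,-15)=31878 g(25,-13)=92092 g(25,-11)=211508 g(25,-9)=389367 g(25,-7)=572033 g(25,-5)=653752 g(25,-3)=534888 g(25,-1)=208012 g(25,1)=208012 g(25,3)=534888 g(25,5)=653752 g(25,7)=572033 g(25,9)=389367 g(25,11)=211508 g(25,13)=92092 g(25,15)=31878 g(25,17)=8602 g(25,19)=1748 g(25,21)=252 g(25,23)=23 g(25,25)=1
t=26: g(26,-26)=1 g(26,-24)=24 g(26,-22)=275 g(26,-20)=2000 g(26,-18)=10350 g(26,-16)=40480 g(26,-14)=123970 g(26,-12)=303600 g(26,-10)=600875 g(26,-8)=961400 g(26,-6)=1225785 g(26,-4)=1188640 g(26,-2)=742900 g(26,2)=742900 g(26,4)=1188640 g(26,6)=1225785 g(26,8)=961400 g(26,10)=600875 g(26,12)=303600 g(26,14)=123970 g(26,16)=40480 g(26,18)=10350 g(26,20)=2000 g(26,22)=275 g(26,24)=24 g(26,26)=1
t=27: g(27,-27)=1 g(27,-25)=25 g(27,-23)=299 g(27,-21)=2275 g(27,-19)=12350 g(27,-17)=50830 g(27,-15)=164450 g(27,-13)=427570 g(27,-11)=904475 g(27,-9)=1562275 g(27,-7)=2187185 g(27,-5)=2414425 g(27,-3)=1931540 g(27,-1)=742900 g(27,1)=742900 g(27,3)=1931540 g(27,5)=2414425 g(27,7)=2187185 g(27,9)=1562275 g(27,11)=904475 g(27,13)=427570 g(27,15)=164450 g(27,17)=50830 g(27,19)=12350 g(27,21)=2275 g(27,23)=299 g(27,25)=25 g(27,27)=1
Paths never hitting 0: Σ_s g(27,s) = 20801200
Paths hitting 0: 2^27 - 20801200 = 113416528
P = 113416528/134217728 = 7088533/8388608

Answer: 7088533/8388608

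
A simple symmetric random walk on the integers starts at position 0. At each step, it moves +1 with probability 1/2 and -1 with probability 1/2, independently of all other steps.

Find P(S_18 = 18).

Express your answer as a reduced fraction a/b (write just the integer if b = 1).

Answer: 1/262144

Derivation:
To reach position 18 after 18 steps: need 18 steps of +1 and 0 of -1.
Favorable paths: C(18,18) = 1
Total paths: 2^18 = 262144
P = 1/262144 = 1/262144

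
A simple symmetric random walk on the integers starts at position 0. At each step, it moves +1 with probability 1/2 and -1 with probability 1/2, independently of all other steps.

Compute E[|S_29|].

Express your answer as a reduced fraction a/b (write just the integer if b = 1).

S_29 takes values m ≡ 1 (mod 2) with |m| ≤ 29; P(S_29=m) = C(29,(29+m)/2)/2^29.
Total paths: 2^29 = 536870912
Distribution: P(S=-29)=1/536870912, P(S=-27)=29/536870912, P(S=-25)=406/536870912, P(S=-23)=3654/536870912, P(S=-21)=23751/536870912, P(S=-19)=118755/536870912, P(S=-17)=475020/536870912, P(S=-15)=1560780/536870912, P(S=-13)=4292145/536870912, P(S=-11)=10015005/536870912, P(S=-9)=20030010/536870912, P(S=-7)=34597290/536870912, P(S=-5)=51895935/536870912, P(S=-3)=67863915/536870912, P(S=-1)=77558760/536870912, P(S=1)=77558760/536870912, P(S=3)=67863915/536870912, P(S=5)=51895935/536870912, P(S=7)=34597290/536870912, P(S=9)=20030010/536870912, P(S=11)=10015005/536870912, P(S=13)=4292145/536870912, P(S=15)=1560780/536870912, P(S=17)=475020/536870912, P(S=19)=118755/536870912, P(S=21)=23751/536870912, P(S=23)=3654/536870912, P(S=25)=406/536870912, P(S=27)=29/536870912, P(S=29)=1/536870912
E[|S_29|] = Σ_m |m|·P(S_29=m) = 2326762800/536870912 = 145422675/33554432

Answer: 145422675/33554432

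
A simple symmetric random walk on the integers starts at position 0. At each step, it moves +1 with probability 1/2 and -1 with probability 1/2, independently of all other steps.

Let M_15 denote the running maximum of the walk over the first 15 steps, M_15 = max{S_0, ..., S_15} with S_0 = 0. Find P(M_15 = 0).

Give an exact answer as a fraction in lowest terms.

Answer: 6435/32768

Derivation:
Let M_15 = max(S_0,...,S_15). Use the reflection principle: for j ≥ 1, #{paths with M_15 ≥ j} = #{S_15 ≥ j} + #{S_15 ≥ j+1}.
P(M_15 ≥ 0) = 1 since S_0 = 0, so #{M_15 ≥ 0} = 32768.
#{M_15 ≥ 1} = #{S_15 ≥ 1} + #{S_15 ≥ 2} = 16384 + 9949 = 26333.
#{M_15 = 0} = 32768 - 26333 = 6435.
P(M_15 = 0) = 6435/32768 = 6435/32768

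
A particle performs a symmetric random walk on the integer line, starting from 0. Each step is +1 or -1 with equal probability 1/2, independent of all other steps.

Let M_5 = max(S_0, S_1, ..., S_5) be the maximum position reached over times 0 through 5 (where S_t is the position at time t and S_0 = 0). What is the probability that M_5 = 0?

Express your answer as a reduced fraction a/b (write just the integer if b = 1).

Answer: 5/16

Derivation:
Let M_5 = max(S_0,...,S_5). Use the reflection principle: for j ≥ 1, #{paths with M_5 ≥ j} = #{S_5 ≥ j} + #{S_5 ≥ j+1}.
P(M_5 ≥ 0) = 1 since S_0 = 0, so #{M_5 ≥ 0} = 32.
#{M_5 ≥ 1} = #{S_5 ≥ 1} + #{S_5 ≥ 2} = 16 + 6 = 22.
#{M_5 = 0} = 32 - 22 = 10.
P(M_5 = 0) = 10/32 = 5/16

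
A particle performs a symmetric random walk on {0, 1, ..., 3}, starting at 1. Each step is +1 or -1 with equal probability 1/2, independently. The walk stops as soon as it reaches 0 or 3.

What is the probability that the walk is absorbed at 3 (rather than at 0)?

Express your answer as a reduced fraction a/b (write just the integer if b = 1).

Symmetric walk (p = 1/2): the harmonic-function argument gives P(hit 3 before 0 | start at 1) = a/N.
P = 1/3 = 1/3

Answer: 1/3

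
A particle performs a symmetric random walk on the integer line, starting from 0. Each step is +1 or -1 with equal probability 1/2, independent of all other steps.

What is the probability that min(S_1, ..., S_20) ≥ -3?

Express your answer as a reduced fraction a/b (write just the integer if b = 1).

Let f(t,s) = #length-t paths at position s with S_1..S_t all ≥ -3.
f(t,s) = f(t-1,s-1) + f(t-1,s+1) for s ≥ -3; f(t,s) = 0 for s < -3.
t=0: f(0,0)=1
t=1: f(1,-1)=1 f(1,1)=1
t=2: f(2,-2)=1 f(2,0)=2 f(2,2)=1
t=3: f(3,-3)=1 f(3,-1)=3 f(3,1)=3 f(3,3)=1
t=4: f(4,-2)=4 f(4,0)=6 f(4,2)=4 f(4,4)=1
t=5: f(5,-3)=4 f(5,-1)=10 f(5,1)=10 f(5,3)=5 f(5,5)=1
t=6: f(6,-2)=14 f(6,0)=20 f(6,2)=15 f(6,4)=6 f(6,6)=1
t=7: f(7,-3)=14 f(7,-1)=34 f(7,1)=35 f(7,3)=21 f(7,5)=7 f(7,7)=1
t=8: f(8,-2)=48 f(8,0)=69 f(8,2)=56 f(8,4)=28 f(8,6)=8 f(8,8)=1
t=9: f(9,-3)=48 f(9,-1)=117 f(9,1)=125 f(9,3)=84 f(9,5)=36 f(9,7)=9 f(9,9)=1
t=10: f(10,-2)=165 f(10,0)=242 f(10,2)=209 f(10,4)=120 f(10,6)=45 f(10,8)=10 f(10,10)=1
t=11: f(11,-3)=165 f(11,-1)=407 f(11,1)=451 f(11,3)=329 f(11,5)=165 f(11,7)=55 f(11,9)=11 f(11,11)=1
t=12: f(12,-2)=572 f(12,0)=858 f(12,2)=780 f(12,4)=494 f(12,6)=220 f(12,8)=66 f(12,10)=12 f(12,12)=1
t=13: f(13,-3)=572 f(13,-1)=1430 f(13,1)=1638 f(13,3)=1274 f(13,5)=714 f(13,7)=286 f(13,9)=78 f(13,11)=13 f(13,13)=1
t=14: f(14,-2)=2002 f(14,0)=3068 f(14,2)=2912 f(14,4)=1988 f(14,6)=1000 f(14,8)=364 f(14,10)=91 f(14,12)=14 f(14,14)=1
t=15: f(15,-3)=2002 f(15,-1)=5070 f(15,1)=5980 f(15,3)=4900 f(15,5)=2988 f(15,7)=1364 f(15,9)=455 f(15,11)=105 f(15,13)=15 f(15,15)=1
t=16: f(16,-2)=7072 f(16,0)=11050 f(16,2)=10880 f(16,4)=7888 f(16,6)=4352 f(16,8)=1819 f(16,10)=560 f(16,12)=120 f(16,14)=16 f(16,16)=1
t=17: f(17,-3)=7072 f(17,-1)=18122 f(17,1)=21930 f(17,3)=18768 f(17,5)=12240 f(17,7)=6171 f(17,9)=2379 f(17,11)=680 f(17,13)=136 f(17,15)=17 f(17,17)=1
t=18: f(18,-2)=25194 f(18,0)=40052 f(18,2)=40698 f(18,4)=31008 f(18,6)=18411 f(18,8)=8550 f(18,10)=3059 f(18,12)=816 f(18,14)=153 f(18,16)=18 f(18,18)=1
t=19: f(19,-3)=25194 f(19,-1)=65246 f(19,1)=80750 f(19,3)=71706 f(19,5)=49419 f(19,7)=26961 f(19,9)=11609 f(19,11)=3875 f(19,13)=969 f(19,15)=171 f(19,17)=19 f(19,19)=1
t=20: f(20,-2)=90440 f(20,0)=145996 f(20,2)=152456 f(20,4)=121125 f(20,6)=76380 f(20,8)=38570 f(20,10)=15484 f(20,12)=4844 f(20,14)=1140 f(20,16)=190 f(20,18)=20 f(20,20)=1
Σ_s f(20,s) = 646646
P = 646646/1048576 = 323323/524288

Answer: 323323/524288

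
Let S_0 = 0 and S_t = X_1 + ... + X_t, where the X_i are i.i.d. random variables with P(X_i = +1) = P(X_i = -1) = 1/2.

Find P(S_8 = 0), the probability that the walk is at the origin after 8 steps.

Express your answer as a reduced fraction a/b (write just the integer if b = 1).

Answer: 35/128

Derivation:
To return to 0 after 8 steps: need exactly 4 steps of +1 and 4 of -1.
Favorable paths: C(8,4) = 70
Total paths: 2^8 = 256
P = 70/256 = 35/128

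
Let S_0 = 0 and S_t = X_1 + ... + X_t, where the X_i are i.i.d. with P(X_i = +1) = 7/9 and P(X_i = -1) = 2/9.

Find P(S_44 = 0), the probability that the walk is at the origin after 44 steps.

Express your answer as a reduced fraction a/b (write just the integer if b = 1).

Answer: 11501690916391331898165621626545111040/323257909929174534292273980721360271853387

Derivation:
To be at 0 after 44 steps: need exactly 22 steps of +1 and 22 of -1.
Number of such sequences: C(44,22) = 2104098963720
Each has probability (7/9)^22 · (2/9)^22 = 16398978063355821105872896/969773729787523602876821942164080815560161
P = 2104098963720 · 16398978063355821105872896/969773729787523602876821942164080815560161 = 11501690916391331898165621626545111040/323257909929174534292273980721360271853387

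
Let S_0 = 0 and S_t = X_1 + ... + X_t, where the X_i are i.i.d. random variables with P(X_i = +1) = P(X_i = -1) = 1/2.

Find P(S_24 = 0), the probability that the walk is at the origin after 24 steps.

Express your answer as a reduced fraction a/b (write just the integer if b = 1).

To return to 0 after 24 steps: need exactly 12 steps of +1 and 12 of -1.
Favorable paths: C(24,12) = 2704156
Total paths: 2^24 = 16777216
P = 2704156/16777216 = 676039/4194304

Answer: 676039/4194304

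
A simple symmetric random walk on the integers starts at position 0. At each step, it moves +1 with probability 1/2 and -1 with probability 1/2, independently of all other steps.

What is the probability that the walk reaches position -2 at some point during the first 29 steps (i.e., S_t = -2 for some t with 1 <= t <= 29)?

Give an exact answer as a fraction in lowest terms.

Answer: 23859587/33554432

Derivation:
Count via complement. Let g(t,s) = #length-t paths at position s with S_1..S_t all ≠ -2.
g(t,s) = g(t-1,s-1) + g(t-1,s+1) for s ≠ -2; g(t,-2) = 0.
t=0: g(0,0)=1
t=1: g(1,-1)=1 g(1,1)=1
t=2: g(2,0)=2 g(2,2)=1
t=3: g(3,-1)=2 g(3,1)=3 g(3,3)=1
t=4: g(4,0)=5 g(4,2)=4 g(4,4)=1
t=5: g(5,-1)=5 g(5,1)=9 g(5,3)=5 g(5,5)=1
t=6: g(6,0)=14 g(6,2)=14 g(6,4)=6 g(6,6)=1
t=7: g(7,-1)=14 g(7,1)=28 g(7,3)=20 g(7,5)=7 g(7,7)=1
t=8: g(8,0)=42 g(8,2)=48 g(8,4)=27 g(8,6)=8 g(8,8)=1
t=9: g(9,-1)=42 g(9,1)=90 g(9,3)=75 g(9,5)=35 g(9,7)=9 g(9,9)=1
t=10: g(10,0)=132 g(10,2)=165 g(10,4)=110 g(10,6)=44 g(10,8)=10 g(10,10)=1
t=11: g(11,-1)=132 g(11,1)=297 g(11,3)=275 g(11,5)=154 g(11,7)=54 g(11,9)=11 g(11,11)=1
t=12: g(12,0)=429 g(12,2)=572 g(12,4)=429 g(12,6)=208 g(12,8)=65 g(12,10)=12 g(12,12)=1
t=13: g(13,-1)=429 g(13,1)=1001 g(13,3)=1001 g(13,5)=637 g(13,7)=273 g(13,9)=77 g(13,11)=13 g(13,13)=1
t=14: g(14,0)=1430 g(14,2)=2002 g(14,4)=1638 g(14,6)=910 g(14,8)=350 g(14,10)=90 g(14,12)=14 g(14,14)=1
t=15: g(15,-1)=1430 g(15,1)=3432 g(15,3)=3640 g(15,5)=2548 g(15,7)=1260 g(15,9)=440 g(15,11)=104 g(15,13)=15 g(15,15)=1
t=16: g(16,0)=4862 g(16,2)=7072 g(16,4)=6188 g(16,6)=3808 g(16,8)=1700 g(16,10)=544 g(16,12)=119 g(16,14)=16 g(16,16)=1
t=17: g(17,-1)=4862 g(17,1)=11934 g(17,3)=13260 g(17,5)=9996 g(17,7)=5508 g(17,9)=2244 g(17,11)=663 g(17,13)=135 g(17,15)=17 g(17,17)=1
t=18: g(18,0)=16796 g(18,2)=25194 g(18,4)=23256 g(18,6)=15504 g(18,8)=7752 g(18,10)=2907 g(18,12)=798 g(18,14)=152 g(18,16)=18 g(18,18)=1
t=19: g(19,-1)=16796 g(19,1)=41990 g(19,3)=48450 g(19,5)=38760 g(19,7)=23256 g(19,9)=10659 g(19,11)=3705 g(19,13)=950 g(19,15)=170 g(19,17)=19 g(19,19)=1
t=20: g(20,0)=58786 g(20,2)=90440 g(20,4)=87210 g(20,6)=62016 g(20,8)=33915 g(20,10)=14364 g(20,12)=4655 g(20,14)=1120 g(20,16)=189 g(20,18)=20 g(20,20)=1
t=21: g(21,-1)=58786 g(21,1)=149226 g(21,3)=177650 g(21,5)=149226 g(21,7)=95931 g(21,9)=48279 g(21,11)=19019 g(21,13)=5775 g(21,15)=1309 g(21,17)=209 g(21,19)=21 g(21,21)=1
t=22: g(22,0)=208012 g(22,2)=326876 g(22,4)=326876 g(22,6)=245157 g(22,8)=144210 g(22,10)=67298 g(22,12)=24794 g(22,14)=7084 g(22,16)=1518 g(22,18)=230 g(22,20)=22 g(22,22)=1
t=23: g(23,-1)=208012 g(23,1)=534888 g(23,3)=653752 g(23,5)=572033 g(23,7)=389367 g(23,9)=211508 g(23,11)=92092 g(23,13)=31878 g(23,15)=8602 g(23,17)=1748 g(23,19)=252 g(23,21)=23 g(23,23)=1
t=24: g(24,0)=742900 g(24,2)=1188640 g(24,4)=1225785 g(24,6)=961400 g(24,8)=600875 g(24,10)=303600 g(24,12)=123970 g(24,14)=40480 g(24,16)=10350 g(24,18)=2000 g(24,20)=275 g(24,22)=24 g(24,24)=1
t=25: g(25,-1)=742900 g(25,1)=1931540 g(25,3)=2414425 g(25,5)=2187185 g(25,7)=1562275 g(25,9)=904475 g(25,11)=427570 g(25,13)=164450 g(25,15)=50830 g(25,17)=12350 g(25,19)=2275 g(25,21)=299 g(25,23)=25 g(25,25)=1
t=26: g(26,0)=2674440 g(26,2)=4345965 g(26,4)=4601610 g(26,6)=3749460 g(26,8)=2466750 g(26,10)=1332045 g(26,12)=592020 g(26,14)=215280 g(26,16)=63180 g(26,18)=14625 g(26,20)=2574 g(26,22)=324 g(26,24)=26 g(26,26)=1
t=27: g(27,-1)=2674440 g(27,1)=7020405 g(27,3)=8947575 g(27,5)=8351070 g(27,7)=6216210 g(27,9)=3798795 g(27,11)=1924065 g(27,13)=807300 g(27,15)=278460 g(27,17)=77805 g(27,19)=17199 g(27,21)=2898 g(27,23)=350 g(27,25)=27 g(27,27)=1
t=28: g(28,0)=9694845 g(28,2)=15967980 g(28,4)=17298645 g(28,6)=14567280 g(28,8)=10015005 g(28,10)=5722860 g(28,12)=2731365 g(28,14)=1085760 g(28,16)=356265 g(28,18)=95004 g(28,20)=20097 g(28,22)=3248 g(28,24)=377 g(28,26)=28 g(28,28)=1
t=29: g(29,-1)=9694845 g(29,1)=25662825 g(29,3)=33266625 g(29,5)=31865925 g(29,7)=24582285 g(29,9)=15737865 g(29,11)=8454225 g(29,13)=3817125 g(29,15)=1442025 g(29,17)=451269 g(29,19)=115101 g(29,21)=23345 g(29,23)=3625 g(29,25)=405 g(29,27)=29 g(29,29)=1
Paths never hitting -2: Σ_s g(29,s) = 155117520
Paths hitting -2: 2^29 - 155117520 = 381753392
P = 381753392/536870912 = 23859587/33554432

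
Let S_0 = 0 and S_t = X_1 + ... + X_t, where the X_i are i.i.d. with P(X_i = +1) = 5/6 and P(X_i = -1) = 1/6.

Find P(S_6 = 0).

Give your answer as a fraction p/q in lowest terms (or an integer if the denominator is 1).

To reach position 0 after 6 steps: need 3 steps of +1 and 3 steps of -1.
Number of such sequences: C(6,3) = 20
Each has probability (5/6)^3 · (1/6)^3 = 125/46656
P = 20 · 125/46656 = 625/11664

Answer: 625/11664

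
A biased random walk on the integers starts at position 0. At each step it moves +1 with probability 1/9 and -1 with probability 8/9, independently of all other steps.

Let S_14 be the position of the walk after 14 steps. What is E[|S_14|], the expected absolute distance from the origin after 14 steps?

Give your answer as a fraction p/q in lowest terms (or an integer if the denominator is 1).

S_14 takes values m ≡ 0 (mod 2) with |m| ≤ 14; P(S_14=m) = C(14,(14+m)/2) · (1/9)^((14+m)/2) · (8/9)^((14-m)/2).
Distribution: P(S=-14)=4398046511104/22876792454961, P(S=-12)=7696581394432/22876792454961, P(S=-10)=6253472382976/22876792454961, P(S=-8)=3126736191488/22876792454961, P(S=-6)=1074815565824/22876792454961, P(S=-4)=268703891456/22876792454961, P(S=-2)=16793993216/7625597484987, P(S=0)=2399141888/7625597484987, P(S=2)=262406144/7625597484987, P(S=4)=65601536/22876792454961, P(S=6)=4100096/22876792454961, P(S=8)=186368/22876792454961, P(S=10)=5824/22876792454961, P(S=12)=112/22876792454961, P(S=14)=1/22876792454961
E[|S_14|] = Σ_m |m|·P(S_14=m) = 83035525721498/7625597484987

Answer: 83035525721498/7625597484987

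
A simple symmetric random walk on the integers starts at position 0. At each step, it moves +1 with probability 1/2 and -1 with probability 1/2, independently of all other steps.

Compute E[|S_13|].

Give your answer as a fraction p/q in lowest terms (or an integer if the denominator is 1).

Answer: 3003/1024

Derivation:
S_13 takes values m ≡ 1 (mod 2) with |m| ≤ 13; P(S_13=m) = C(13,(13+m)/2)/2^13.
Total paths: 2^13 = 8192
Distribution: P(S=-13)=1/8192, P(S=-11)=13/8192, P(S=-9)=78/8192, P(S=-7)=286/8192, P(S=-5)=715/8192, P(S=-3)=1287/8192, P(S=-1)=1716/8192, P(S=1)=1716/8192, P(S=3)=1287/8192, P(S=5)=715/8192, P(S=7)=286/8192, P(S=9)=78/8192, P(S=11)=13/8192, P(S=13)=1/8192
E[|S_13|] = Σ_m |m|·P(S_13=m) = 24024/8192 = 3003/1024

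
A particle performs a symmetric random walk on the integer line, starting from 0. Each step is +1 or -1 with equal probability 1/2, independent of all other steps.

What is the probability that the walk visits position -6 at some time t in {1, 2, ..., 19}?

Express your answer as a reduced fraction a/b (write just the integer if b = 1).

Count via complement. Let g(t,s) = #length-t paths at position s with S_1..S_t all ≠ -6.
g(t,s) = g(t-1,s-1) + g(t-1,s+1) for s ≠ -6; g(t,-6) = 0.
t=0: g(0,0)=1
t=1: g(1,-1)=1 g(1,1)=1
t=2: g(2,-2)=1 g(2,0)=2 g(2,2)=1
t=3: g(3,-3)=1 g(3,-1)=3 g(3,1)=3 g(3,3)=1
t=4: g(4,-4)=1 g(4,-2)=4 g(4,0)=6 g(4,2)=4 g(4,4)=1
t=5: g(5,-5)=1 g(5,-3)=5 g(5,-1)=10 g(5,1)=10 g(5,3)=5 g(5,5)=1
t=6: g(6,-4)=6 g(6,-2)=15 g(6,0)=20 g(6,2)=15 g(6,4)=6 g(6,6)=1
t=7: g(7,-5)=6 g(7,-3)=21 g(7,-1)=35 g(7,1)=35 g(7,3)=21 g(7,5)=7 g(7,7)=1
t=8: g(8,-4)=27 g(8,-2)=56 g(8,0)=70 g(8,2)=56 g(8,4)=28 g(8,6)=8 g(8,8)=1
t=9: g(9,-5)=27 g(9,-3)=83 g(9,-1)=126 g(9,1)=126 g(9,3)=84 g(9,5)=36 g(9,7)=9 g(9,9)=1
t=10: g(10,-4)=110 g(10,-2)=209 g(10,0)=252 g(10,2)=210 g(10,4)=120 g(10,6)=45 g(10,8)=10 g(10,10)=1
t=11: g(11,-5)=110 g(11,-3)=319 g(11,-1)=461 g(11,1)=462 g(11,3)=330 g(11,5)=165 g(11,7)=55 g(11,9)=11 g(11,11)=1
t=12: g(12,-4)=429 g(12,-2)=780 g(12,0)=923 g(12,2)=792 g(12,4)=495 g(12,6)=220 g(12,8)=66 g(12,10)=12 g(12,12)=1
t=13: g(13,-5)=429 g(13,-3)=1209 g(13,-1)=1703 g(13,1)=1715 g(13,3)=1287 g(13,5)=715 g(13,7)=286 g(13,9)=78 g(13,11)=13 g(13,13)=1
t=14: g(14,-4)=1638 g(14,-2)=2912 g(14,0)=3418 g(14,2)=3002 g(14,4)=2002 g(14,6)=1001 g(14,8)=364 g(14,10)=91 g(14,12)=14 g(14,14)=1
t=15: g(15,-5)=1638 g(15,-3)=4550 g(15,-1)=6330 g(15,1)=6420 g(15,3)=5004 g(15,5)=3003 g(15,7)=1365 g(15,9)=455 g(15,11)=105 g(15,13)=15 g(15,15)=1
t=16: g(16,-4)=6188 g(16,-2)=10880 g(16,0)=12750 g(16,2)=11424 g(16,4)=8007 g(16,6)=4368 g(16,8)=1820 g(16,10)=560 g(16,12)=120 g(16,14)=16 g(16,16)=1
t=17: g(17,-5)=6188 g(17,-3)=17068 g(17,-1)=23630 g(17,1)=24174 g(17,3)=19431 g(17,5)=12375 g(17,7)=6188 g(17,9)=2380 g(17,11)=680 g(17,13)=136 g(17,15)=17 g(17,17)=1
t=18: g(18,-4)=23256 g(18,-2)=40698 g(18,0)=47804 g(18,2)=43605 g(18,4)=31806 g(18,6)=18563 g(18,8)=8568 g(18,10)=3060 g(18,12)=816 g(18,14)=153 g(18,16)=18 g(18,18)=1
t=19: g(19,-5)=23256 g(19,-3)=63954 g(19,-1)=88502 g(19,1)=91409 g(19,3)=75411 g(19,5)=50369 g(19,7)=27131 g(19,9)=11628 g(19,11)=3876 g(19,13)=969 g(19,15)=171 g(19,17)=19 g(19,19)=1
Paths never hitting -6: Σ_s g(19,s) = 436696
Paths hitting -6: 2^19 - 436696 = 87592
P = 87592/524288 = 10949/65536

Answer: 10949/65536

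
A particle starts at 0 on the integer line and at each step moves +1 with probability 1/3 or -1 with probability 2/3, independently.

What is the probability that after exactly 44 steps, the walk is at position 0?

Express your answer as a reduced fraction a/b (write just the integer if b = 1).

Answer: 2941743566642216960/328256967394537077627

Derivation:
To be at 0 after 44 steps: need exactly 22 steps of +1 and 22 of -1.
Number of such sequences: C(44,22) = 2104098963720
Each has probability (1/3)^22 · (2/3)^22 = 4194304/984770902183611232881
P = 2104098963720 · 4194304/984770902183611232881 = 2941743566642216960/328256967394537077627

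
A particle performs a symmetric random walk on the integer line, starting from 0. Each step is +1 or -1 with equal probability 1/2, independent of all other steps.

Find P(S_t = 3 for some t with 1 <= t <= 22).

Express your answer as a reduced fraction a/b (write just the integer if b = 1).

Count via complement. Let g(t,s) = #length-t paths at position s with S_1..S_t all ≠ 3.
g(t,s) = g(t-1,s-1) + g(t-1,s+1) for s ≠ 3; g(t,3) = 0.
t=0: g(0,0)=1
t=1: g(1,-1)=1 g(1,1)=1
t=2: g(2,-2)=1 g(2,0)=2 g(2,2)=1
t=3: g(3,-3)=1 g(3,-1)=3 g(3,1)=3
t=4: g(4,-4)=1 g(4,-2)=4 g(4,0)=6 g(4,2)=3
t=5: g(5,-5)=1 g(5,-3)=5 g(5,-1)=10 g(5,1)=9
t=6: g(6,-6)=1 g(6,-4)=6 g(6,-2)=15 g(6,0)=19 g(6,2)=9
t=7: g(7,-7)=1 g(7,-5)=7 g(7,-3)=21 g(7,-1)=34 g(7,1)=28
t=8: g(8,-8)=1 g(8,-6)=8 g(8,-4)=28 g(8,-2)=55 g(8,0)=62 g(8,2)=28
t=9: g(9,-9)=1 g(9,-7)=9 g(9,-5)=36 g(9,-3)=83 g(9,-1)=117 g(9,1)=90
t=10: g(10,-10)=1 g(10,-8)=10 g(10,-6)=45 g(10,-4)=119 g(10,-2)=200 g(10,0)=207 g(10,2)=90
t=11: g(11,-11)=1 g(11,-9)=11 g(11,-7)=55 g(11,-5)=164 g(11,-3)=319 g(11,-1)=407 g(11,1)=297
t=12: g(12,-12)=1 g(12,-10)=12 g(12,-8)=66 g(12,-6)=219 g(12,-4)=483 g(12,-2)=726 g(12,0)=704 g(12,2)=297
t=13: g(13,-13)=1 g(13,-11)=13 g(13,-9)=78 g(13,-7)=285 g(13,-5)=702 g(13,-3)=1209 g(13,-1)=1430 g(13,1)=1001
t=14: g(14,-14)=1 g(14,-12)=14 g(14,-10)=91 g(14,-8)=363 g(14,-6)=987 g(14,-4)=1911 g(14,-2)=2639 g(14,0)=2431 g(14,2)=1001
t=15: g(15,-15)=1 g(15,-13)=15 g(15,-11)=105 g(15,-9)=454 g(15,-7)=1350 g(15,-5)=2898 g(15,-3)=4550 g(15,-1)=5070 g(15,1)=3432
t=16: g(16,-16)=1 g(16,-14)=16 g(16,-12)=120 g(16,-10)=559 g(16,-8)=1804 g(16,-6)=4248 g(16,-4)=7448 g(16,-2)=9620 g(16,0)=8502 g(16,2)=3432
t=17: g(17,-17)=1 g(17,-15)=17 g(17,-13)=136 g(17,-11)=679 g(17,-9)=2363 g(17,-7)=6052 g(17,-5)=11696 g(17,-3)=17068 g(17,-1)=18122 g(17,1)=11934
t=18: g(18,-18)=1 g(18,-16)=18 g(18,-14)=153 g(18,-12)=815 g(18,-10)=3042 g(18,-8)=8415 g(18,-6)=17748 g(18,-4)=28764 g(18,-2)=35190 g(18,0)=30056 g(18,2)=11934
t=19: g(19,-19)=1 g(19,-17)=19 g(19,-15)=171 g(19,-13)=968 g(19,-11)=3857 g(19,-9)=11457 g(19,-7)=26163 g(19,-5)=46512 g(19,-3)=63954 g(19,-1)=65246 g(19,1)=41990
t=20: g(20,-20)=1 g(20,-18)=20 g(20,-16)=190 g(20,-14)=1139 g(20,-12)=4825 g(20,-10)=15314 g(20,-8)=37620 g(20,-6)=72675 g(20,-4)=110466 g(20,-2)=129200 g(20,0)=107236 g(20,2)=41990
t=21: g(21,-21)=1 g(21,-19)=21 g(21,-17)=210 g(21,-15)=1329 g(21,-13)=5964 g(21,-11)=20139 g(21,-9)=52934 g(21,-7)=110295 g(21,-5)=183141 g(21,-3)=239666 g(21,-1)=236436 g(21,1)=149226
t=22: g(22,-22)=1 g(22,-20)=22 g(22,-18)=231 g(22,-16)=1539 g(22,-14)=7293 g(22,-12)=26103 g(22,-10)=73073 g(22,-8)=163229 g(22,-6)=293436 g(22,-4)=422807 g(22,-2)=476102 g(22,0)=385662 g(22,2)=149226
Paths never hitting 3: Σ_s g(22,s) = 1998724
Paths hitting 3: 2^22 - 1998724 = 2195580
P = 2195580/4194304 = 548895/1048576

Answer: 548895/1048576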